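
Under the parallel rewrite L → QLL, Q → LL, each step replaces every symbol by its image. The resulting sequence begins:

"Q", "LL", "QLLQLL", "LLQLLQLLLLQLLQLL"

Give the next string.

Rewriting the 16 symbols of LLQLLQLLLLQLLQLL one by one yields QLL QLL LL QLL QLL LL QLL QLL QLL QLL LL QLL QLL LL QLL QLL; concatenated:

QLLQLLLLQLLQLLLLQLLQLLQLLQLLLLQLLQLLLLQLLQLL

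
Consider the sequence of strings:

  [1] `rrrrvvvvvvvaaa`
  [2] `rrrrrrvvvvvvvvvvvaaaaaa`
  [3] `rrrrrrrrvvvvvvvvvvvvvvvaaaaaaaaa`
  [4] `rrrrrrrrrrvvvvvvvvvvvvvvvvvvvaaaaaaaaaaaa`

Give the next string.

Each string has the form r^{2n+2} v^{4n+3} a^{3n} (n = 1, 2, …).
At n = 5 the blocks have lengths 12, 23, 15.

rrrrrrrrrrrrvvvvvvvvvvvvvvvvvvvvvvvaaaaaaaaaaaaaaa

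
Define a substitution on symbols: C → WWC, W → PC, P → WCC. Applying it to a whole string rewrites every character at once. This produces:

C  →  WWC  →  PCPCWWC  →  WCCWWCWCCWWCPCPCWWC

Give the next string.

Rewriting the 19 symbols of WCCWWCWCCWWCPCPCWWC one by one yields PC WWC WWC PC PC WWC PC WWC WWC PC PC WWC WCC WWC WCC WWC PC PC WWC; concatenated:

PCWWCWWCPCPCWWCPCWWCWWCPCPCWWCWCCWWCWCCWWCPCPCWWC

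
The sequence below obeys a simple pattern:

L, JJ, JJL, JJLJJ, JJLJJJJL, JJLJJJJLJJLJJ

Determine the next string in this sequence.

JJLJJJJLJJLJJJJLJJJJL

From term 3 onward, concatenate the last term with the second-to-last: JJ·L = JJL, JJL·JJ = JJLJJ, …
So term 7 is JJLJJJJLJJLJJ·JJLJJJJL.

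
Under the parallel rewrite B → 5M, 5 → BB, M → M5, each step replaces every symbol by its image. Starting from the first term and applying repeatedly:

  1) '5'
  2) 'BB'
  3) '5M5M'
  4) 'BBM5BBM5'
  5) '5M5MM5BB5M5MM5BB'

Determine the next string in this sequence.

BBM5BBM5M5BB5M5MBBM5BBM5M5BB5M5M

Replace each of the 16 characters of 5M5MM5BB5M5MM5BB in place — BB M5 BB M5 M5 BB 5M 5M BB M5 BB M5 M5 BB 5M 5M — and concatenate.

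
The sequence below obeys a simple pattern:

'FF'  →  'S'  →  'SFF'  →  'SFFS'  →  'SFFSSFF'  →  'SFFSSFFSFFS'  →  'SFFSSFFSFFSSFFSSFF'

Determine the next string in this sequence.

SFFSSFFSFFSSFFSSFFSFFSSFFSFFS

From term 3 onward, concatenate the last term with the second-to-last: S·FF = SFF, SFF·S = SFFS, …
The next term joins SFFSSFFSFFSSFFSSFF and SFFSSFFSFFS.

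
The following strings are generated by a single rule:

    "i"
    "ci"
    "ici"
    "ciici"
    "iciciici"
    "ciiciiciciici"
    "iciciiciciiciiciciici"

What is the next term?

Each term (from the third on) is the two preceding terms concatenated in order: term 3 = i·ci = ici.
So term 8 is ciiciiciciici·iciciiciciiciiciciici.

ciiciiciciiciiciciiciciiciiciciici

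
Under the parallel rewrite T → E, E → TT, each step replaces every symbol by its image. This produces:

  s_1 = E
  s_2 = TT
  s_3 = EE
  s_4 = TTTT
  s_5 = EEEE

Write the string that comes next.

Apply φ to EEEE symbol by symbol: E→TT, E→TT, E→TT, E→TT; joined: TT TT TT TT.

TTTTTTTT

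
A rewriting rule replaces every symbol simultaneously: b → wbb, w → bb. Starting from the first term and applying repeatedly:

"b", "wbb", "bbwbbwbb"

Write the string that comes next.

wbbwbbbbwbbwbbbbwbbwbb

Apply φ to bbwbbwbb symbol by symbol: b→wbb, b→wbb, w→bb, b→wbb, b→wbb, w→bb, b→wbb, b→wbb; joined: wbb wbb bb wbb wbb bb wbb wbb.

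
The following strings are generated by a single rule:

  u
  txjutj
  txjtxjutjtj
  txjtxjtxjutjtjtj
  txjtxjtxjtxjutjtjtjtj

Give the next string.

txjtxjtxjtxjtxjutjtjtjtjtj

Each term wraps the previous one in txj on the left and tj on the right.
One more step from txjtxjtxjtxjutjtjtjtj gives the answer.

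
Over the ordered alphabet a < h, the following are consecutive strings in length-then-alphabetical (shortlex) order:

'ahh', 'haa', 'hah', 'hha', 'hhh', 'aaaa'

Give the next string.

aaah

The successor of aaaa increments the rightmost position that isn't already h and resets every position after it to a.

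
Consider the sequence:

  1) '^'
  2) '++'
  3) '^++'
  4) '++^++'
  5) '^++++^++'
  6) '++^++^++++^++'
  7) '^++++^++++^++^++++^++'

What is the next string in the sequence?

Each term (from the third on) is the two preceding terms concatenated in order: term 3 = ^·++ = ^++.
The next term joins ++^++^++++^++ and ^++++^++++^++^++++^++.

++^++^++++^++^++++^++++^++^++++^++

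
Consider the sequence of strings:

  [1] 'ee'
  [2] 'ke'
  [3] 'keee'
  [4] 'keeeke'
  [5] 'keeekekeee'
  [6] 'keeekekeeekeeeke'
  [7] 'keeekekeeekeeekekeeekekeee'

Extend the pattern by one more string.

Each term (from the third on) is the previous term followed by the one before it: term 3 = ke·ee = keee.
The next term joins keeekekeeekeeekekeeekekeee and keeekekeeekeeeke.

keeekekeeekeeekekeeekekeeekeeekekeeekeeeke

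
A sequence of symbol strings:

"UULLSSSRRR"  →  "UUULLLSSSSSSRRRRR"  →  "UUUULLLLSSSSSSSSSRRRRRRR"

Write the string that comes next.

The n-th term is n+1 U's then n+1 L's then 3n S's then 2n+1 R's (n = 1, 2, …).
For the next term, n = 4, so the run lengths are 5, 5, 12, 9.

UUUUULLLLLSSSSSSSSSSSSRRRRRRRRR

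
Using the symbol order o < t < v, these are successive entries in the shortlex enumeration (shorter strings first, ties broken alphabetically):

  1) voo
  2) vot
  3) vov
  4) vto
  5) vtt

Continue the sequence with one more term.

vtv

The successor of vtt increments the rightmost position that isn't already v and resets every position after it to o.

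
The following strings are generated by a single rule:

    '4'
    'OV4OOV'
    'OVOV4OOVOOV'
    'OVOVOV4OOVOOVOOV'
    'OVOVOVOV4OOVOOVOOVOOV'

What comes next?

Every step adds OV to the front and OOV to the end of the previous string.
Applying this once more to OVOVOVOV4OOVOOVOOVOOV:

OVOVOVOVOV4OOVOOVOOVOOVOOV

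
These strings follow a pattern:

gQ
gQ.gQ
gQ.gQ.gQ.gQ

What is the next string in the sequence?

gQ.gQ.gQ.gQ.gQ.gQ.gQ.gQ

Every step duplicates the string with '.' between the halves.
One more doubling of gQ.gQ.gQ.gQ gives the answer.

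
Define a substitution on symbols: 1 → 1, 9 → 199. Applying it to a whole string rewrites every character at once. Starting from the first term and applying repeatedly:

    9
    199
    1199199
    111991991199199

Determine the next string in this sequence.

1111991991199199111991991199199

Replace each of the 15 characters of 111991991199199 in place — 1 1 1 199 199 1 199 199 1 1 199 199 1 199 199 — and concatenate.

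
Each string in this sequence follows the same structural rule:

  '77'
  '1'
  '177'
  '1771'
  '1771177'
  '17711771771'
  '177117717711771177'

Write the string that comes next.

Each term (from the third on) is the previous term followed by the one before it: term 3 = 1·77 = 177.
So term 8 is 177117717711771177·17711771771.

17711771771177117717711771771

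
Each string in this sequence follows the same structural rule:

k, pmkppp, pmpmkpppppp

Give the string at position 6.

s(k+1) = pm·s(k)·ppp, so each term gains pm as a prefix and ppp as a suffix.
From pmpmkpppppp, 3 further steps: pmpmkpppppp → pmpmpmkppppppppp → pmpmpmpmkpppppppppppp → (answer).

pmpmpmpmpmkppppppppppppppp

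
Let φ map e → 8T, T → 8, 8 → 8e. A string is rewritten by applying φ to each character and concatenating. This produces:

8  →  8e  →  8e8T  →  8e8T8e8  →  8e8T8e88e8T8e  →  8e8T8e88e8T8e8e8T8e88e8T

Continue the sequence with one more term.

8e8T8e88e8T8e8e8T8e88e8T8e8T8e88e8T8e8e8T8e8

Replace each of the 24 characters of 8e8T8e88e8T8e8e8T8e88e8T in place — 8e 8T 8e 8 8e 8T 8e 8e 8T 8e 8 8e 8T 8e 8T 8e 8 8e 8T 8e 8e 8T 8e 8 — and concatenate.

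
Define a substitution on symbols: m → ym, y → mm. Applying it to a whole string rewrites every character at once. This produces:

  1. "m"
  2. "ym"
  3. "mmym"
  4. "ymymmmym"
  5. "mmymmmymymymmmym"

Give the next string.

Applying the rule to each of the 16 symbols of mmymmmymymymmmym gives the pieces ym ym mm ym ym ym mm ym mm ym mm ym ym ym mm ym, which concatenate to the answer.

ymymmmymymymmmymmmymmmymymymmmym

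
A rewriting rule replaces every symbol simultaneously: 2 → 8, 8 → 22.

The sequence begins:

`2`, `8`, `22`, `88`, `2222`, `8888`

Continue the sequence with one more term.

22222222

Apply φ to 8888 symbol by symbol: 8→22, 8→22, 8→22, 8→22; joined: 22 22 22 22.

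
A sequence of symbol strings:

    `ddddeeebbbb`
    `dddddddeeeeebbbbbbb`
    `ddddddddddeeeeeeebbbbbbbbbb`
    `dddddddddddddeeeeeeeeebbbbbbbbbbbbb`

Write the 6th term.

Reading off run lengths: d runs 4, 7, 10, 13; e runs 3, 5, 7, 9; b runs 4, 7, 10, 13 — each is linear in n (n = 1, 2, …).
At n = 6 the blocks have lengths 19, 13, 19.

dddddddddddddddddddeeeeeeeeeeeeebbbbbbbbbbbbbbbbbbb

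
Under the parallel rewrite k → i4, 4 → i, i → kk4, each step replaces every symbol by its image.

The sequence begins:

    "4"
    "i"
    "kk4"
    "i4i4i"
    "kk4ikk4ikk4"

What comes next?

i4i4ikk4i4i4ikk4i4i4i

Apply φ to kk4ikk4ikk4 symbol by symbol: k→i4, k→i4, 4→i, i→kk4, k→i4, k→i4, 4→i, i→kk4, k→i4, k→i4, 4→i; joined: i4 i4 i kk4 i4 i4 i kk4 i4 i4 i.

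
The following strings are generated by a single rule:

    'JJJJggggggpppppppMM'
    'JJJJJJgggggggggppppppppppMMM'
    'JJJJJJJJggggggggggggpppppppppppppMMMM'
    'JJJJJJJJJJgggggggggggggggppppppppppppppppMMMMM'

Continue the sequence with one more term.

The n-th term is 2n J's then 3n g's then 3n+1 p's then n M's, where the shown terms are n = 2, 3, 4, 5.
At n = 6 the blocks have lengths 12, 18, 19, 6.

JJJJJJJJJJJJggggggggggggggggggpppppppppppppppppppMMMMMM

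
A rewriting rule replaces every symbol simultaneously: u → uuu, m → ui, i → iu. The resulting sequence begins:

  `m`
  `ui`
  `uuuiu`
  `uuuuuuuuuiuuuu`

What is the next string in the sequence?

Rewriting the 14 symbols of uuuuuuuuuiuuuu one by one yields uuu uuu uuu uuu uuu uuu uuu uuu uuu iu uuu uuu uuu uuu; concatenated:

uuuuuuuuuuuuuuuuuuuuuuuuuuuiuuuuuuuuuuuuu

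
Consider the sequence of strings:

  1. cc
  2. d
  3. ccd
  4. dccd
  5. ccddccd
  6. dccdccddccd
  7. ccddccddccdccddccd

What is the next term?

dccdccddccdccddccddccdccddccd

This is a Fibonacci-style word recurrence s(k) = s(k−2)·s(k−1): e.g. cc·d = ccd.
The next term joins dccdccddccd and ccddccddccdccddccd.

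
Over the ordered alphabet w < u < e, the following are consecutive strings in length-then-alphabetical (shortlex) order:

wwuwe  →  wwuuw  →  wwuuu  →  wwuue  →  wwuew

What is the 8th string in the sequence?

Stepping forward 3 times from wwuew: wwuew → wwueu → wwuee, then the target.

wweww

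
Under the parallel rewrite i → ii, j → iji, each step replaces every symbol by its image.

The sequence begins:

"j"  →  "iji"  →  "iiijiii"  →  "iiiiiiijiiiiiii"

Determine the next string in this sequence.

iiiiiiiiiiiiiiijiiiiiiiiiiiiiii

Replace each of the 15 characters of iiiiiiijiiiiiii in place — ii ii ii ii ii ii ii iji ii ii ii ii ii ii ii — and concatenate.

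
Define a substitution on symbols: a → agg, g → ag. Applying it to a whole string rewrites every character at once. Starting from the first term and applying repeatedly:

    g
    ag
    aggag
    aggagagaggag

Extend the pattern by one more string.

aggagagaggagaggagaggagagaggag

Expanding aggagagaggag: a→agg, g→ag, g→ag, a→agg, g→ag, a→agg, g→ag, a→agg, g→ag, g→ag, a→agg, g→ag. Concatenated: agg ag ag agg ag agg ag agg ag ag agg ag.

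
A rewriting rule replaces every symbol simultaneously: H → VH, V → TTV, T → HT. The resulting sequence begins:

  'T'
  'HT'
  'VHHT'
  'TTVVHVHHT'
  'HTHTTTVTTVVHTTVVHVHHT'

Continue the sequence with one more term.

Rewriting the 21 symbols of HTHTTTVTTVVHTTVVHVHHT one by one yields VH HT VH HT HT HT TTV HT HT TTV TTV VH HT HT TTV TTV VH TTV VH VH HT; concatenated:

VHHTVHHTHTHTTTVHTHTTTVTTVVHHTHTTTVTTVVHTTVVHVHHT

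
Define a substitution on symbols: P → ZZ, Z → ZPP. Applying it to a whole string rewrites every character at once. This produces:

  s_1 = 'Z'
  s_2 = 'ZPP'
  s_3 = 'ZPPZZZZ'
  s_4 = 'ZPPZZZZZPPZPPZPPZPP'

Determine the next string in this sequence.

φ(ZPPZZZZZPPZPPZPPZPP) expands symbol-by-symbol to ZPP ZZ ZZ ZPP ZPP ZPP ZPP ZPP ZZ ZZ ZPP ZZ ZZ ZPP ZZ ZZ ZPP ZZ ZZ; joining the 19 pieces gives the next term.

ZPPZZZZZPPZPPZPPZPPZPPZZZZZPPZZZZZPPZZZZZPPZZZZ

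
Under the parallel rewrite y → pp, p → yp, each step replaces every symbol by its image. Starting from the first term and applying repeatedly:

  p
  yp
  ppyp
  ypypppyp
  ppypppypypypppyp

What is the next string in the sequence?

Rewriting the 16 symbols of ppypppypypypppyp one by one yields yp yp pp yp yp yp pp yp pp yp pp yp yp yp pp yp; concatenated:

ypypppypypypppypppypppypypypppyp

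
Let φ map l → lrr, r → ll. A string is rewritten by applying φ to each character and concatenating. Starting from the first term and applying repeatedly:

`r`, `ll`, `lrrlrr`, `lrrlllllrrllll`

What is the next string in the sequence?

Applying the rule to each of the 14 symbols of lrrlllllrrllll gives the pieces lrr ll ll lrr lrr lrr lrr lrr ll ll lrr lrr lrr lrr, which concatenate to the answer.

lrrlllllrrlrrlrrlrrlrrlllllrrlrrlrrlrr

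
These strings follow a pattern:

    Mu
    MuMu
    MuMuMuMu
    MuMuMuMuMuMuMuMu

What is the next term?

Every step duplicates the string.
So the next term is two copies of MuMuMuMuMuMuMuMu.

MuMuMuMuMuMuMuMuMuMuMuMuMuMuMuMu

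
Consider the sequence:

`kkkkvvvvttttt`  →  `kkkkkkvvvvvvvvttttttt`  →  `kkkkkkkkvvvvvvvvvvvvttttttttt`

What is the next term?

The n-th term is 2n+2 k's then 4n v's then 2n+3 t's (n = 1, 2, …).
At n = 4 the blocks have lengths 10, 16, 11.

kkkkkkkkkkvvvvvvvvvvvvvvvvttttttttttt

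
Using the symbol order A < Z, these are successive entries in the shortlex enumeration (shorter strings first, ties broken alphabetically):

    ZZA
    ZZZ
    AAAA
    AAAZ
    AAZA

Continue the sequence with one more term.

Find the rightmost character of AAZA below Z, bump it to the next letter, and reset everything to its right to A.

AAZZ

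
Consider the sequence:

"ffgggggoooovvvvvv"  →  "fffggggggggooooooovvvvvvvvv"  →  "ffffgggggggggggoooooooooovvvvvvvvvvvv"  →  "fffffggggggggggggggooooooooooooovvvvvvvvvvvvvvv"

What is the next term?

ffffffgggggggggggggggggoooooooooooooooovvvvvvvvvvvvvvvvvv

Reading off run lengths: f runs 2, 3, 4, 5; g runs 5, 8, 11, 14; o runs 4, 7, 10, 13; v runs 6, 9, 12, 15 — each is linear in n, where the shown terms are n = 2, 3, 4, 5.
Setting n = 6 gives 6, 17, 16, 18 characters in each block.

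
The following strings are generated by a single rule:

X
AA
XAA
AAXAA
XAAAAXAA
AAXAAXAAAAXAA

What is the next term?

XAAAAXAAAAXAAXAAAAXAA

From term 3 onward, concatenate the second-to-last term with the last: X·AA = XAA, AA·XAA = AAXAA, …
Continuing: XAAAAXAA · AAXAAXAAAAXAA gives term 7.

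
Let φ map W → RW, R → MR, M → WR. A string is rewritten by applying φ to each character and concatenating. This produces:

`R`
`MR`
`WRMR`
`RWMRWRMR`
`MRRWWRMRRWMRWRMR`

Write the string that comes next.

WRMRMRRWRWMRWRMRMRRWWRMRRWMRWRMR

φ(MRRWWRMRRWMRWRMR) expands symbol-by-symbol to WR MR MR RW RW MR WR MR MR RW WR MR RW MR WR MR; joining the 16 pieces gives the next term.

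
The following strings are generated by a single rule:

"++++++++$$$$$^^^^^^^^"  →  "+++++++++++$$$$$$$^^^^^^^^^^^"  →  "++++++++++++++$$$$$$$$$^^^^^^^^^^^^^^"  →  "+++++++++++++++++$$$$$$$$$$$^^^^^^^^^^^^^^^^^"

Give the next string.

++++++++++++++++++++$$$$$$$$$$$$$^^^^^^^^^^^^^^^^^^^^

The n-th term is 3n+2 +'s then 2n+1 $'s then 3n+2 ^'s, where the shown terms are n = 2, 3, 4, 5.
Setting n = 6 gives 20, 13, 20 characters in each block.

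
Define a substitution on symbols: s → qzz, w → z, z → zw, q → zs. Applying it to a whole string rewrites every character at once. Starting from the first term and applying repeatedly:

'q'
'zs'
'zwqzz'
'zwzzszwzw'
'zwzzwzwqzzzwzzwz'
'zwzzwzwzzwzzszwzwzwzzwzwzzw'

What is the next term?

Rewriting the 27 symbols of zwzzwzwzzwzzszwzwzwzzwzwzzw one by one yields zw z zw zw z zw z zw zw z zw zw qzz zw z zw z zw z zw zw z zw z zw zw z; concatenated:

zwzzwzwzzwzzwzwzzwzwqzzzwzzwzzwzzwzwzzwzzwzwz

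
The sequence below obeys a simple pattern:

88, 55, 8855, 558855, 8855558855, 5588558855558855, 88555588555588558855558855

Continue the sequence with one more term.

This is a Fibonacci-style word recurrence s(k) = s(k−2)·s(k−1): e.g. 88·55 = 8855.
So term 8 is 5588558855558855·88555588555588558855558855.

558855885555885588555588555588558855558855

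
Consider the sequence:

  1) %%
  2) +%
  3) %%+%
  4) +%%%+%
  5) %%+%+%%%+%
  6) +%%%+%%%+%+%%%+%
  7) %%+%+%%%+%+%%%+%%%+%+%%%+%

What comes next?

Each term (from the third on) is the two preceding terms concatenated in order: term 3 = %%·+% = %%+%.
So term 8 is +%%%+%%%+%+%%%+%·%%+%+%%%+%+%%%+%%%+%+%%%+%.

+%%%+%%%+%+%%%+%%%+%+%%%+%+%%%+%%%+%+%%%+%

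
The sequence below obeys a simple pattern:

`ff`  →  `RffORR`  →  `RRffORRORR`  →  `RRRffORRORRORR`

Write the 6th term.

Each term wraps the previous one in R on the left and ORR on the right.
From RRRffORRORRORR, 2 further steps: RRRffORRORRORR → RRRRffORRORRORRORR → (answer).

RRRRRffORRORRORRORRORR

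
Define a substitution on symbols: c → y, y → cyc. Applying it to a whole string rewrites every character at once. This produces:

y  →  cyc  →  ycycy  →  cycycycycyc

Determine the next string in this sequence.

ycycycycycycycycycycy

Rewriting each symbol of cycycycycyc: c→y, y→cyc, c→y, y→cyc, c→y, y→cyc, c→y, y→cyc, c→y, y→cyc, c→y, which concatenates to y cyc y cyc y cyc y cyc y cyc y.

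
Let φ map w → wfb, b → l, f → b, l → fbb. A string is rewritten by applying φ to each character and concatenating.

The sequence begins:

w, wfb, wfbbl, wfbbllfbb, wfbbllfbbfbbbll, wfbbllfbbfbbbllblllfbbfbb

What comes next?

Replace each of the 25 characters of wfbbllfbbfbbbllblllfbbfbb in place — wfb b l l fbb fbb b l l b l l l fbb fbb l fbb fbb fbb b l l b l l — and concatenate.

wfbbllfbbfbbbllblllfbbfbblfbbfbbfbbbllbll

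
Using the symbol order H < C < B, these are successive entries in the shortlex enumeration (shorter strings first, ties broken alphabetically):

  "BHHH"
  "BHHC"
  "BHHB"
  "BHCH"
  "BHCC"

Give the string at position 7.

BHBH

Stepping forward 2 times from BHCC: BHCC → BHCB, then the target.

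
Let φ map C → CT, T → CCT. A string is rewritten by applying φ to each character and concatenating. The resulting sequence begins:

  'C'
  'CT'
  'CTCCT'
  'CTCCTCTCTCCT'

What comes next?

Rewriting each symbol of CTCCTCTCTCCT: C→CT, T→CCT, C→CT, C→CT, T→CCT, C→CT, T→CCT, C→CT, T→CCT, C→CT, C→CT, T→CCT, which concatenates to CT CCT CT CT CCT CT CCT CT CCT CT CT CCT.

CTCCTCTCTCCTCTCCTCTCCTCTCTCCT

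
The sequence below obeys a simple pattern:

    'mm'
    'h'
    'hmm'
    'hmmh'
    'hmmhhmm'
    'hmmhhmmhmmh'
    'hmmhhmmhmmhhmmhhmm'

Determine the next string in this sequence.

hmmhhmmhmmhhmmhhmmhmmhhmmhmmh

Each term (from the third on) is the previous term followed by the one before it: term 3 = h·mm = hmm.
Continuing: hmmhhmmhmmhhmmhhmm · hmmhhmmhmmh gives term 8.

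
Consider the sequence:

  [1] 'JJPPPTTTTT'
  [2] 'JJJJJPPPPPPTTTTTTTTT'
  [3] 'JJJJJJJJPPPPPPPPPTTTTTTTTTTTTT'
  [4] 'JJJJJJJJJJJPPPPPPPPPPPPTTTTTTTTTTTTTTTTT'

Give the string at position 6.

JJJJJJJJJJJJJJJJJPPPPPPPPPPPPPPPPPPTTTTTTTTTTTTTTTTTTTTTTTTT

Reading off run lengths: J runs 2, 5, 8, 11; P runs 3, 6, 9, 12; T runs 5, 9, 13, 17 — each is linear in n (n = 1, 2, …).
For term 6, n = 6, so the run lengths are 17, 18, 25.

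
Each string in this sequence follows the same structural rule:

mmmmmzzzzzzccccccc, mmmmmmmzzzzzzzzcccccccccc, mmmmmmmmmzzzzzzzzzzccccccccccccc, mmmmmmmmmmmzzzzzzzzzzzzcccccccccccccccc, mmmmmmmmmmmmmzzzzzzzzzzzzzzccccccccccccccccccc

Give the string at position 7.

Term n consists of 2n-1 m's, followed by 2n z's, followed by 3n-2 c's, where the shown terms are n = 3, 4, 5, 6, 7.
At n = 9 the blocks have lengths 17, 18, 25.

mmmmmmmmmmmmmmmmmzzzzzzzzzzzzzzzzzzccccccccccccccccccccccccc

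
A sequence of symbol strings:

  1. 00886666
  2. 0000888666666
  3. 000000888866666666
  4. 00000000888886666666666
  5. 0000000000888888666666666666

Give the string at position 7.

00000000000000888888886666666666666666

Term n consists of 2n 0's, followed by n+1 8's, followed by 2n+2 6's (n = 1, 2, …).
Setting n = 7 gives 14, 8, 16 characters in each block.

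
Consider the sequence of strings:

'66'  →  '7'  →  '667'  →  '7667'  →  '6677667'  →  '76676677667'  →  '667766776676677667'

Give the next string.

76676677667667766776676677667

Each term (from the third on) is the two preceding terms concatenated in order: term 3 = 66·7 = 667.
So term 8 is 76676677667·667766776676677667.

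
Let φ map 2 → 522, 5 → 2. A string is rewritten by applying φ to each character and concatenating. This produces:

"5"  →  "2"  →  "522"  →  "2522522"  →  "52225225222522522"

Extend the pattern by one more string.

Rewriting the 17 symbols of 52225225222522522 one by one yields 2 522 522 522 2 522 522 2 522 522 522 2 522 522 2 522 522; concatenated:

25225225222522522252252252225225222522522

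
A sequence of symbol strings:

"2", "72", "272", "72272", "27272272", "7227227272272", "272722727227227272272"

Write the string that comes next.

7227227272272272722727227227272272

Each term (from the third on) is the two preceding terms concatenated in order: term 3 = 2·72 = 272.
So term 8 is 7227227272272·272722727227227272272.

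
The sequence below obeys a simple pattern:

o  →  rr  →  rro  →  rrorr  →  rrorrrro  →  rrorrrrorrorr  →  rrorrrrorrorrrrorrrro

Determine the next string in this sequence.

rrorrrrorrorrrrorrrrorrorrrrorrorr

From term 3 onward, concatenate the last term with the second-to-last: rr·o = rro, rro·rr = rrorr, …
So term 8 is rrorrrrorrorrrrorrrro·rrorrrrorrorr.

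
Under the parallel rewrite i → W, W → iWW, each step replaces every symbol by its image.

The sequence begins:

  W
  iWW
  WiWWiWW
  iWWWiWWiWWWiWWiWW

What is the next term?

Applying the rule to each of the 17 symbols of iWWWiWWiWWWiWWiWW gives the pieces W iWW iWW iWW W iWW iWW W iWW iWW iWW W iWW iWW W iWW iWW, which concatenate to the answer.

WiWWiWWiWWWiWWiWWWiWWiWWiWWWiWWiWWWiWWiWW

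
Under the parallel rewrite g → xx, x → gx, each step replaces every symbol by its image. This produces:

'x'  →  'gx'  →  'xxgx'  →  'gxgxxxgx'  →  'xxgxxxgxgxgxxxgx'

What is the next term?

gxgxxxgxgxgxxxgxxxgxxxgxgxgxxxgx

Applying the rule to each of the 16 symbols of xxgxxxgxgxgxxxgx gives the pieces gx gx xx gx gx gx xx gx xx gx xx gx gx gx xx gx, which concatenate to the answer.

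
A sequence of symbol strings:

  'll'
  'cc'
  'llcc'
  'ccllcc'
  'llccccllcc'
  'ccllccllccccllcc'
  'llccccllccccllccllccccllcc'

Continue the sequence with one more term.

ccllccllccccllccllccccllccccllccllccccllcc

This is a Fibonacci-style word recurrence s(k) = s(k−2)·s(k−1): e.g. ll·cc = llcc.
The next term joins ccllccllccccllcc and llccccllccccllccllccccllcc.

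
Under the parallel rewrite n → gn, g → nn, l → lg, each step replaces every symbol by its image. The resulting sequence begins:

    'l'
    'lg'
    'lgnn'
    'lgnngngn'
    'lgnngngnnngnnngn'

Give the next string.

Rewriting the 16 symbols of lgnngngnnngnnngn one by one yields lg nn gn gn nn gn nn gn gn gn nn gn gn gn nn gn; concatenated:

lgnngngnnngnnngngngnnngngngnnngn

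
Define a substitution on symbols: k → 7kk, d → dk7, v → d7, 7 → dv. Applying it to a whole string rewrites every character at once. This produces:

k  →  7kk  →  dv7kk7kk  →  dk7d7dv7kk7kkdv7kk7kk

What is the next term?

dk77kkdvdk7dvdk7d7dv7kk7kkdv7kk7kkdk7d7dv7kk7kkdv7kk7kk

φ(dk7d7dv7kk7kkdv7kk7kk) expands symbol-by-symbol to dk7 7kk dv dk7 dv dk7 d7 dv 7kk 7kk dv 7kk 7kk dk7 d7 dv 7kk 7kk dv 7kk 7kk; joining the 21 pieces gives the next term.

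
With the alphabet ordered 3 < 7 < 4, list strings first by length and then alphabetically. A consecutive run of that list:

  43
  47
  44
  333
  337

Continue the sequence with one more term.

334

Find the rightmost character of 337 below 4, bump it to the next letter, and reset everything to its right to 3.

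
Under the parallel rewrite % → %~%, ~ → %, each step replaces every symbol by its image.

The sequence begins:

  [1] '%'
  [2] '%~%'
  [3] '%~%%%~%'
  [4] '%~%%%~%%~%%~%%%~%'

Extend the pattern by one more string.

φ(%~%%%~%%~%%~%%%~%) expands symbol-by-symbol to %~% % %~% %~% %~% % %~% %~% % %~% %~% % %~% %~% %~% % %~%; joining the 17 pieces gives the next term.

%~%%%~%%~%%~%%%~%%~%%%~%%~%%%~%%~%%~%%%~%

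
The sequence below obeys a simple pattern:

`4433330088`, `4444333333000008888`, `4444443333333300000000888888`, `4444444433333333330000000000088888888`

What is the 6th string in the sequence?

4444444444443333333333333300000000000000000888888888888

The n-th term is 2n 4's then 2n+2 3's then 3n-1 0's then 2n 8's (n = 1, 2, …).
At n = 6 the blocks have lengths 12, 14, 17, 12.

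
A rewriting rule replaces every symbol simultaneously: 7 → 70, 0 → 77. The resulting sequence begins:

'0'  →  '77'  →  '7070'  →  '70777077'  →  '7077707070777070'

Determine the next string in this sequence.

Rewriting the 16 symbols of 7077707070777070 one by one yields 70 77 70 70 70 77 70 77 70 77 70 70 70 77 70 77; concatenated:

70777070707770777077707070777077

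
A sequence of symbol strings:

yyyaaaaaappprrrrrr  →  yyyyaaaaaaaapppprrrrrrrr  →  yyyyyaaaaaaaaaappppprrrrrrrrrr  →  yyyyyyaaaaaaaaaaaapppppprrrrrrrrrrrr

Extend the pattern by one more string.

yyyyyyyaaaaaaaaaaaaaappppppprrrrrrrrrrrrrr

Reading off run lengths: y runs 3, 4, 5, 6; a runs 6, 8, 10, 12; p runs 3, 4, 5, 6; r runs 6, 8, 10, 12 — each is linear in n, where the shown terms are n = 3, 4, 5, 6.
For the next term, n = 7, so the run lengths are 7, 14, 7, 14.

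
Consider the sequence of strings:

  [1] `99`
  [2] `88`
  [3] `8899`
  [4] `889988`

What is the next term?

8899888899

Each term (from the third on) is the previous term followed by the one before it: term 3 = 88·99 = 8899.
The next term joins 889988 and 8899.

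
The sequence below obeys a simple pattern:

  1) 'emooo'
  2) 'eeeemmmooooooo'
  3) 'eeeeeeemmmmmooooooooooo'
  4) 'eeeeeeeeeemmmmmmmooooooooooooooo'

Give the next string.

Each string has the form e^{3n-2} m^{2n-1} o^{4n-1} (n = 1, 2, …).
Setting n = 5 gives 13, 9, 19 characters in each block.

eeeeeeeeeeeeemmmmmmmmmooooooooooooooooooo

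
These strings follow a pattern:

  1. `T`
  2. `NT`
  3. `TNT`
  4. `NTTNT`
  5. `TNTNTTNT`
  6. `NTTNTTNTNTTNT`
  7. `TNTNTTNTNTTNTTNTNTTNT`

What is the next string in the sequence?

NTTNTTNTNTTNTTNTNTTNTNTTNTTNTNTTNT

From term 3 onward, concatenate the second-to-last term with the last: T·NT = TNT, NT·TNT = NTTNT, …
Continuing: NTTNTTNTNTTNT · TNTNTTNTNTTNTTNTNTTNT gives term 8.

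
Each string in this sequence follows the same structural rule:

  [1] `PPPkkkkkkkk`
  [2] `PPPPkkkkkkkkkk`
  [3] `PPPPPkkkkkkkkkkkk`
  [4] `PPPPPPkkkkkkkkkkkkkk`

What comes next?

PPPPPPPkkkkkkkkkkkkkkkk

Reading off run lengths: P runs 3, 4, 5, 6; k runs 8, 10, 12, 14 — each is linear in n, where the shown terms are n = 3, 4, 5, 6.
For the next term, n = 7, so the run lengths are 7, 16.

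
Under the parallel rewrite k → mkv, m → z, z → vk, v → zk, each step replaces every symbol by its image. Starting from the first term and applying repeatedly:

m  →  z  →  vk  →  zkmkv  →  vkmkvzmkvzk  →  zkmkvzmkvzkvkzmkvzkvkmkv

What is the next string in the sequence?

Applying the rule to each of the 24 symbols of zkmkvzmkvzkvkzmkvzkvkmkv gives the pieces vk mkv z mkv zk vk z mkv zk vk mkv zk mkv vk z mkv zk vk mkv zk mkv z mkv zk, which concatenate to the answer.

vkmkvzmkvzkvkzmkvzkvkmkvzkmkvvkzmkvzkvkmkvzkmkvzmkvzk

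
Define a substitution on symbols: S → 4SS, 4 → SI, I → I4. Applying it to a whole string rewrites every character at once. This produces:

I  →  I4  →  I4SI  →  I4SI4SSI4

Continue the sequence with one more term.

I4SI4SSI4SI4SS4SSI4SI

Expanding I4SI4SSI4: I→I4, 4→SI, S→4SS, I→I4, 4→SI, S→4SS, S→4SS, I→I4, 4→SI. Concatenated: I4 SI 4SS I4 SI 4SS 4SS I4 SI.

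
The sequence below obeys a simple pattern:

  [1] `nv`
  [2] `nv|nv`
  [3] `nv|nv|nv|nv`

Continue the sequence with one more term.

Every step duplicates the string with '|' between the halves.
Doubling nv|nv|nv|nv with '|' between the halves:

nv|nv|nv|nv|nv|nv|nv|nv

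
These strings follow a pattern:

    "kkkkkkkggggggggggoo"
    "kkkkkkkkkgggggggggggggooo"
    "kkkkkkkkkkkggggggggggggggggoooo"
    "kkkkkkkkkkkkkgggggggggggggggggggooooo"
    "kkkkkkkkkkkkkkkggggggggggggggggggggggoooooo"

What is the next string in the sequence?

kkkkkkkkkkkkkkkkkgggggggggggggggggggggggggooooooo

Term n consists of 2n+1 k's, followed by 3n+1 g's, followed by n-1 o's, where the shown terms are n = 3, 4, 5, 6, 7.
For the next term, n = 8, so the run lengths are 17, 25, 7.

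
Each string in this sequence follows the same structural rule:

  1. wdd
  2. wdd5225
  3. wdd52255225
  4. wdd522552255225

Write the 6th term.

wdd52255225522552255225

The strings grow by a fixed suffix 5225 each time.
From wdd522552255225, 2 further steps: wdd522552255225 → wdd5225522552255225 → (answer).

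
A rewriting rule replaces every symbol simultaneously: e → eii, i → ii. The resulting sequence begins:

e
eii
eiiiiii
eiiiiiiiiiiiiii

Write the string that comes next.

φ(eiiiiiiiiiiiiii) expands symbol-by-symbol to eii ii ii ii ii ii ii ii ii ii ii ii ii ii ii; joining the 15 pieces gives the next term.

eiiiiiiiiiiiiiiiiiiiiiiiiiiiiii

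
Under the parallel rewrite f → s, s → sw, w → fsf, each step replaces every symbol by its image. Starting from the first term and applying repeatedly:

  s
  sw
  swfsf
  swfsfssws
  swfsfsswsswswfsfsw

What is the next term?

Rewriting the 18 symbols of swfsfsswsswswfsfsw one by one yields sw fsf s sw s sw sw fsf sw sw fsf sw fsf s sw s sw fsf; concatenated:

swfsfsswsswswfsfswswfsfswfsfsswsswfsf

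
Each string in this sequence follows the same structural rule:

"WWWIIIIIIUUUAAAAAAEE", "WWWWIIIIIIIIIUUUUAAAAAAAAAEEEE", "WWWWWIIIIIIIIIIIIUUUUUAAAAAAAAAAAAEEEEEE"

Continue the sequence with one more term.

Each string has the form W^{n+1} I^{3n} U^{n+1} A^{3n} E^{2n-2}, where the shown terms are n = 2, 3, 4.
At n = 5 the blocks have lengths 6, 15, 6, 15, 8.

WWWWWWIIIIIIIIIIIIIIIUUUUUUAAAAAAAAAAAAAAAEEEEEEEE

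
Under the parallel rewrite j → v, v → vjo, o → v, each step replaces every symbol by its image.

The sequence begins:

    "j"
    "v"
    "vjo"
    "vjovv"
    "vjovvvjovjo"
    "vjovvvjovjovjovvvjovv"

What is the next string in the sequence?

Applying the rule to each of the 21 symbols of vjovvvjovjovjovvvjovv gives the pieces vjo v v vjo vjo vjo v v vjo v v vjo v v vjo vjo vjo v v vjo vjo, which concatenate to the answer.

vjovvvjovjovjovvvjovvvjovvvjovjovjovvvjovjo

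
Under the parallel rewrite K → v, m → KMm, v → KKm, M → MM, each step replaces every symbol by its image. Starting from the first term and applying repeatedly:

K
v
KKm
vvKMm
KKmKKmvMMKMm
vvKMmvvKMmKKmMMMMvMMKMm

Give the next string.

φ(vvKMmvvKMmKKmMMMMvMMKMm) expands symbol-by-symbol to KKm KKm v MM KMm KKm KKm v MM KMm v v KMm MM MM MM MM KKm MM MM v MM KMm; joining the 23 pieces gives the next term.

KKmKKmvMMKMmKKmKKmvMMKMmvvKMmMMMMMMMMKKmMMMMvMMKMm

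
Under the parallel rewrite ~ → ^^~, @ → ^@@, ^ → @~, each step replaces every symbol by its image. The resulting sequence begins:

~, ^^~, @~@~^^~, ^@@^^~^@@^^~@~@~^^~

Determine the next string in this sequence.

Replace each of the 19 characters of ^@@^^~^@@^^~@~@~^^~ in place — @~ ^@@ ^@@ @~ @~ ^^~ @~ ^@@ ^@@ @~ @~ ^^~ ^@@ ^^~ ^@@ ^^~ @~ @~ ^^~ — and concatenate.

@~^@@^@@@~@~^^~@~^@@^@@@~@~^^~^@@^^~^@@^^~@~@~^^~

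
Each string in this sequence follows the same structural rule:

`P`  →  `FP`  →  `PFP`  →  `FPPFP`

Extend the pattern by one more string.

This is a Fibonacci-style word recurrence s(k) = s(k−2)·s(k−1): e.g. P·FP = PFP.
So term 5 is PFP·FPPFP.

PFPFPPFP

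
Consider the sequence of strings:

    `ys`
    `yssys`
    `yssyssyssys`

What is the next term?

Every step duplicates the string with 's' between the halves.
So the next term is two copies of yssyssyssys with 's' between the halves.

yssyssyssyssyssyssyssys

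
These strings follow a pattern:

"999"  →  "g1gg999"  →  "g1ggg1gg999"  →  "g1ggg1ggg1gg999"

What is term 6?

g1ggg1ggg1ggg1ggg1gg999

The strings grow by a fixed prefix g1gg each time.
From g1ggg1ggg1gg999, 2 further steps: g1ggg1ggg1gg999 → g1ggg1ggg1ggg1gg999 → (answer).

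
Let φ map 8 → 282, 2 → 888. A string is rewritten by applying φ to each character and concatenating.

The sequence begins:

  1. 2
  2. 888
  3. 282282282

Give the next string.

Apply φ to 282282282 symbol by symbol: 2→888, 8→282, 2→888, 2→888, 8→282, 2→888, 2→888, 8→282, 2→888; joined: 888 282 888 888 282 888 888 282 888.

888282888888282888888282888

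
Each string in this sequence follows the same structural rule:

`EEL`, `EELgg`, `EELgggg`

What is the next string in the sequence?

The strings grow by a fixed suffix gg each time.
So the next term is EELgggg·gg.

EELgggggg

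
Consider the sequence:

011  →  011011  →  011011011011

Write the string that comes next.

011011011011011011011011

s(k+1) = s(k)·s(k) — each term doubles the last.
One more doubling of 011011011011 gives the answer.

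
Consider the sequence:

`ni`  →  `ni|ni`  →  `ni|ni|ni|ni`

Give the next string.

Each string is two copies of the previous one joined by '|'.
One more doubling of ni|ni|ni|ni gives the answer.

ni|ni|ni|ni|ni|ni|ni|ni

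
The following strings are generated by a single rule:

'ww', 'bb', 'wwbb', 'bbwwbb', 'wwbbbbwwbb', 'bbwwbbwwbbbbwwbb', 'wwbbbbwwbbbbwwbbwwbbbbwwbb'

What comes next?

bbwwbbwwbbbbwwbbwwbbbbwwbbbbwwbbwwbbbbwwbb

Each term (from the third on) is the two preceding terms concatenated in order: term 3 = ww·bb = wwbb.
The next term joins bbwwbbwwbbbbwwbb and wwbbbbwwbbbbwwbbwwbbbbwwbb.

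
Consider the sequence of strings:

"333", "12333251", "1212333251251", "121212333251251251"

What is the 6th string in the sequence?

Every step adds 12 to the front and 251 to the end of the previous string.
From 121212333251251251, 2 further steps: 121212333251251251 → 12121212333251251251251 → (answer).

1212121212333251251251251251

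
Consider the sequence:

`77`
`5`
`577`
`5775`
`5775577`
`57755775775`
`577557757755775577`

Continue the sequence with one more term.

From term 3 onward, concatenate the last term with the second-to-last: 5·77 = 577, 577·5 = 5775, …
The next term joins 577557757755775577 and 57755775775.

57755775775577557757755775775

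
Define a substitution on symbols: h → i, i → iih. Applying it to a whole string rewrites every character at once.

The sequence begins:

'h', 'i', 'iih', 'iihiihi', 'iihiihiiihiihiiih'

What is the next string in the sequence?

iihiihiiihiihiiihiihiihiiihiihiiihiihiihi

φ(iihiihiiihiihiiih) expands symbol-by-symbol to iih iih i iih iih i iih iih iih i iih iih i iih iih iih i; joining the 17 pieces gives the next term.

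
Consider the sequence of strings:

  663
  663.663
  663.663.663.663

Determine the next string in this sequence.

Each string is two copies of the previous one joined by '.'.
Doubling 663.663.663.663 with '.' between the halves:

663.663.663.663.663.663.663.663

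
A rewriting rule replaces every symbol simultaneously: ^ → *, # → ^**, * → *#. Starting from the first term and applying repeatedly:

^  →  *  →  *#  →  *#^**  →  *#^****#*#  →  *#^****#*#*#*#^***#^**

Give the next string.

*#^****#*#*#*#^***#^***#^***#^****#*#*#^****#*#

Applying the rule to each of the 22 symbols of *#^****#*#*#*#^***#^** gives the pieces *# ^** * *# *# *# *# ^** *# ^** *# ^** *# ^** * *# *# *# ^** * *# *#, which concatenate to the answer.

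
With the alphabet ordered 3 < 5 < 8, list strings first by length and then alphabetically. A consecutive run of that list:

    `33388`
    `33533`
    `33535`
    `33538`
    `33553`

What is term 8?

Continuing the enumeration 3 steps past 33553: 33553 → 33555 → 33558 → (answer).

33583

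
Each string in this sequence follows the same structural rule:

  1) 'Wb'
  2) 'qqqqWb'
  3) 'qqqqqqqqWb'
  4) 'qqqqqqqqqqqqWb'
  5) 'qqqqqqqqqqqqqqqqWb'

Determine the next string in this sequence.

qqqqqqqqqqqqqqqqqqqqWb

Every step adds qqqq at the front: s(k+1) = qqqq·s(k).
So the next term is qqqq·qqqqqqqqqqqqqqqqWb.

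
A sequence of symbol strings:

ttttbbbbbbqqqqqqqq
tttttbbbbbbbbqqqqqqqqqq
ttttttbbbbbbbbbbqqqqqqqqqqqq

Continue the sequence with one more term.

tttttttbbbbbbbbbbbbqqqqqqqqqqqqqq

Each string has the form t^{n+1} b^{2n} q^{2n+2}, where the shown terms are n = 3, 4, 5.
For the next term, n = 6, so the run lengths are 7, 12, 14.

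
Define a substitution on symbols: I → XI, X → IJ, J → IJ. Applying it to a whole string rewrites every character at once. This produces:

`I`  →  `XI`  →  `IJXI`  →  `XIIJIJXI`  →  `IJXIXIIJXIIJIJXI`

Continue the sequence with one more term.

Replace each of the 16 characters of IJXIXIIJXIIJIJXI in place — XI IJ IJ XI IJ XI XI IJ IJ XI XI IJ XI IJ IJ XI — and concatenate.

XIIJIJXIIJXIXIIJIJXIXIIJXIIJIJXI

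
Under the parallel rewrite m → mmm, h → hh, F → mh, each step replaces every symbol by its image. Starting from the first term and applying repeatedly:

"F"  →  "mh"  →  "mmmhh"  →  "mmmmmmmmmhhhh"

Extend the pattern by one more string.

φ(mmmmmmmmmhhhh) expands symbol-by-symbol to mmm mmm mmm mmm mmm mmm mmm mmm mmm hh hh hh hh; joining the 13 pieces gives the next term.

mmmmmmmmmmmmmmmmmmmmmmmmmmmhhhhhhhh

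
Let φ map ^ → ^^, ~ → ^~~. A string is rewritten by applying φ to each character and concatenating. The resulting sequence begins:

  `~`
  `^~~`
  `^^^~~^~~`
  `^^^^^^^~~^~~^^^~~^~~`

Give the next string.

φ(^^^^^^^~~^~~^^^~~^~~) expands symbol-by-symbol to ^^ ^^ ^^ ^^ ^^ ^^ ^^ ^~~ ^~~ ^^ ^~~ ^~~ ^^ ^^ ^^ ^~~ ^~~ ^^ ^~~ ^~~; joining the 20 pieces gives the next term.

^^^^^^^^^^^^^^^~~^~~^^^~~^~~^^^^^^^~~^~~^^^~~^~~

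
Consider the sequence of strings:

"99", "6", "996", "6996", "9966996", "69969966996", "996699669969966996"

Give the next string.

69969966996996699669969966996

This is a Fibonacci-style word recurrence s(k) = s(k−2)·s(k−1): e.g. 99·6 = 996.
So term 8 is 69969966996·996699669969966996.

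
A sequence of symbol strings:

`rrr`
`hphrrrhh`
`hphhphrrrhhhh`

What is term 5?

Each term wraps the previous one in hph on the left and hh on the right.
From hphhphrrrhhhh, 2 further steps: hphhphrrrhhhh → hphhphhphrrrhhhhhh → (answer).

hphhphhphhphrrrhhhhhhhh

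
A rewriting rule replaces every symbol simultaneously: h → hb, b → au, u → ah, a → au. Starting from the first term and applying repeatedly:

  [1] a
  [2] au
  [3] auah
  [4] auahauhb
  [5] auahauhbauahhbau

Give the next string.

auahauhbauahhbauauahauhbhbauauah

φ(auahauhbauahhbau) expands symbol-by-symbol to au ah au hb au ah hb au au ah au hb hb au au ah; joining the 16 pieces gives the next term.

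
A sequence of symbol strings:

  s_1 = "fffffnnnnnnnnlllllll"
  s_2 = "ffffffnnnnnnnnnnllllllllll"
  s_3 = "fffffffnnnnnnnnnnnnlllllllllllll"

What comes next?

Term n consists of n+2 f's, followed by 2n+2 n's, followed by 3n-2 l's, where the shown terms are n = 3, 4, 5.
For the next term, n = 6, so the run lengths are 8, 14, 16.

ffffffffnnnnnnnnnnnnnnllllllllllllllll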